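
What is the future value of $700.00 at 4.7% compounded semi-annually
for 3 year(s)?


Formula: FV = P * (1 + r/m)^(m*t)
Period rate: r/m = 0.047 / 2 = 0.0235
Total periods: m*t = 2 * 3 = 6
Growth factor: (1 + 0.0235)^6 = 1.149548
FV = $700.00 * 1.149548 = $804.68

$804.68


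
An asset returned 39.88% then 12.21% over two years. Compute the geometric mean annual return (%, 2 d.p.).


Formula: Geometric mean = ((1+r1)*(1+r2))^(1/2) - 1
Product: (1 + 0.3988) * (1 + 0.1221) = 1.3988 * 1.1221 = 1.569593
Square root: 1.569593^0.5 = 1.252834
Geometric mean = 1.252834 - 1 = 0.252834
As percentage: 25.28%

25.28%


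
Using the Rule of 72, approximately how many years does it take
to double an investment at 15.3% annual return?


Formula: Years ≈ 72 / r
Substituting: Years ≈ 72 / 15.3
Years ≈ 4.7

4.7 years


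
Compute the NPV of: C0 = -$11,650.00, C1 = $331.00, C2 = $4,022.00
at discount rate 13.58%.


Formula: NPV = C0 + C1/(1+r) + C2/(1+r)^2
Discount C1: $331.00 / (1 + 0.1358) = $291.42
Discount C2: $4,022.00 / (1 + 0.1358)^2 = $3,117.73
NPV = -$11,650.00 + $291.42 + $3,117.73 = -$8,240.85

-$8,240.85


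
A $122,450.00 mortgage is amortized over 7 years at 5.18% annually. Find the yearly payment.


Formula: PMT = PV * r / (1 - (1+r)^(-n))
Denominator: 1 - (1 + 0.0518)^(-7) = 0.297789
Numerator: $122,450.00 * 0.0518 = 6342.91
PMT = 6342.91 / 0.297789 = $21,300.04

$21,300.04


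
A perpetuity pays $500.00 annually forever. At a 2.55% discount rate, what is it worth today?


Formula: PV = C / r
Substituting: PV = $500.00 / 0.0255
PV = $19,607.84

$19,607.84


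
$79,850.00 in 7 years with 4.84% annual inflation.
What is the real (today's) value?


Formula: Real value = nominal / (1 + inflation)^years
Price level: (1 + 0.0484)^7 = 1.39216
Real value = $79,850.00 / 1.39216 = $57,356.92

$57,356.92


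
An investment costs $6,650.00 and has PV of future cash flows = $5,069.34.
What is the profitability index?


Formula: PI = PV(cash flows) / initial investment
Substituting: PI = $5,069.34 / $6,650.00
PI = 0.7623

0.7623


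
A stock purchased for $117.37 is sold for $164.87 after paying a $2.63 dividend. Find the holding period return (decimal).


Formula: HPR = (P1 - P0 + D) / P0
Gain: $164.87 - $117.37 + $2.63 = $50.13
HPR = $50.13 / $117.37 = 0.4271

0.4271


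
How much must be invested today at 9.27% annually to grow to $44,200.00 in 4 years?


Formula: PV = FV / (1 + r)^n
Substituting: PV = $44,200.00 / (1 + 0.0927)^4
Discount factor: (1.0927)^4 = 1.42562
PV = $44,200.00 / 1.42562 = $31,004.05

$31,004.05


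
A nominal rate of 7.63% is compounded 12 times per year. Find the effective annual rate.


Formula: EAR = (1 + r/m)^m - 1
Period rate: r/m = 0.0763 / 12 = 0.006358
Compounding: (1 + 0.006358)^12 = 1.079026
EAR = 1.079026 - 1 = 0.079026

0.079026


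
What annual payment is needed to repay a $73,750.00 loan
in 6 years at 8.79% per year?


Formula: PMT = PV * r / (1 - (1+r)^(-n))
Denominator: 1 - (1 + 0.0879)^(-6) = 0.396793
Numerator: $73,750.00 * 0.0879 = 6482.625
PMT = 6482.625 / 0.396793 = $16,337.54

$16,337.54


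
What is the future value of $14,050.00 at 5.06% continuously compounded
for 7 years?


Formula: FV = P * e^(r*t)
Exponent: r*t = 0.0506 * 7 = 0.3542
e^(0.3542) = 1.42504
FV = $14,050.00 * 1.42504 = $20,021.81

$20,021.81


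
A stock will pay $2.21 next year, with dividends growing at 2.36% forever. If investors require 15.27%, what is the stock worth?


Formula: P = D1 / (r - g)
Spread: r - g = 0.1527 - 0.0236 = 0.1291
Substituting: P = $2.21 / 0.1291
P = $17.12

$17.12


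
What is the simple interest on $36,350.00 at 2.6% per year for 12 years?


Formula: I = P * r * t
Substituting: I = $36,350.00 * 0.026 * 12
Step: I = $36,350.00 * 0.312
I = $11,341.20

$11,341.20


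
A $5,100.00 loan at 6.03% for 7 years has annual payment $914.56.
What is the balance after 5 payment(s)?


Formula: Balance = PV*(1+r)^k - PMT*((1+r)^k - 1)/r
Growth: (1 + 0.0603)^5 = 1.34012
Accumulated factor: ((1+r)^k - 1)/r = 5.64047
Balance = $5,100.00 * 1.34012 - $914.56 * 5.64047
Balance = $1,676.07

$1,676.07


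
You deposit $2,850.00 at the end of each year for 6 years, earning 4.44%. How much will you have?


Formula: FV = PMT * ((1+r)^n - 1) / r
Growth factor: (1 + 0.0444)^6 = 1.29778
Numerator: 1.29778 - 1 = 0.29778
FV = $2,850.00 * 0.29778 / 0.0444 = $19,114.28

$19,114.28


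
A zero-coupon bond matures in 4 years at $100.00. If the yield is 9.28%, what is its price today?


Formula: Price = FV / (1 + r)^n
Substituting: Price = $100.00 / (1 + 0.0928)^4
Discount factor: (1.0928)^4 = 1.426142
Price = $100.00 / 1.426142 = $70.12

$70.12


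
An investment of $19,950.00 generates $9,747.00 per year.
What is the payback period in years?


Formula: Payback = investment / annual cash flow
Substituting: Payback = $19,950.00 / $9,747.00
Payback = 2.0468 years

2.0468 years


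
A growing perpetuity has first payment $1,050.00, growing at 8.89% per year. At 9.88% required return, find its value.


Formula: PV = C / (r - g)
Spread: r - g = 0.0988 - 0.0889 = 0.0099
Substituting: PV = $1,050.00 / 0.0099
PV = $106,060.61

$106,060.61


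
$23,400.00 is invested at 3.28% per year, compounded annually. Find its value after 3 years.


Formula: FV = P * (1 + r)^n
Substituting: FV = $23,400.00 * (1 + 0.0328)^3
Growth factor: (1.0328)^3 = 1.101663
FV = $23,400.00 * 1.101663 = $25,778.91

$25,778.91


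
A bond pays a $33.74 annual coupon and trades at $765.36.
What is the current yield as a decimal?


Formula: Current yield = annual coupon / price
Substituting: CY = $33.74 / $765.36
CY = 0.044084

0.044084


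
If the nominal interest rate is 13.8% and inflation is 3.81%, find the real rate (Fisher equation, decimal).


Formula: (1 + r_real) = (1 + r_nom) / (1 + inflation)
Substituting: (1 + r_real) = 1.138 / 1.0381
(1 + r_real) = 1.096234
r_real = 1.096234 - 1 = 0.096234

0.096234


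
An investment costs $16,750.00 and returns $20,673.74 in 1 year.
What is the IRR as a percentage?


Formula: IRR = C1/C0 - 1
Substituting: IRR = $20,673.74 / $16,750.00 - 1
Ratio: 1.234253 - 1 = 0.234253
IRR = 23.4253%

23.4253%


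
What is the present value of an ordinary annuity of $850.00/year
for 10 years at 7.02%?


Formula: PV = PMT * (1 - (1+r)^(-n)) / r
Discount factor: (1 + 0.0702)^(-10) = 0.5074
Bracket: 1 - 0.5074 = 0.4926
PV = $850.00 * 0.4926 / 0.0702 = $5,964.53

$5,964.53


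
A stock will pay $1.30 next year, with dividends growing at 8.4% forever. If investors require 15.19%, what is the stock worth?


Formula: P = D1 / (r - g)
Spread: r - g = 0.1519 - 0.084 = 0.0679
Substituting: P = $1.30 / 0.0679
P = $19.15

$19.15


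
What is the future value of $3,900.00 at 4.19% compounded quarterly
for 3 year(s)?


Formula: FV = P * (1 + r/m)^(m*t)
Period rate: r/m = 0.0419 / 4 = 0.010475
Total periods: m*t = 4 * 3 = 12
Growth factor: (1 + 0.010475)^12 = 1.133201
FV = $3,900.00 * 1.133201 = $4,419.48

$4,419.48


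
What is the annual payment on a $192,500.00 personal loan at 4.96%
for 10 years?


Formula: PMT = PV * r / (1 - (1+r)^(-n))
Denominator: 1 - (1 + 0.0496)^(-10) = 0.383743
Numerator: $192,500.00 * 0.0496 = 9548.0
PMT = 9548.0 / 0.383743 = $24,881.23

$24,881.23


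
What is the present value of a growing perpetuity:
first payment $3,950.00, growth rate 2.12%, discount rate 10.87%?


Formula: PV = C / (r - g)
Spread: r - g = 0.1087 - 0.0212 = 0.0875
Substituting: PV = $3,950.00 / 0.0875
PV = $45,142.86

$45,142.86


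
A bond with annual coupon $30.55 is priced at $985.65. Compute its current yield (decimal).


Formula: Current yield = annual coupon / price
Substituting: CY = $30.55 / $985.65
CY = 0.030995

0.030995


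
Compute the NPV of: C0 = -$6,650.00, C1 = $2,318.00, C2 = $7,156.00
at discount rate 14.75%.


Formula: NPV = C0 + C1/(1+r) + C2/(1+r)^2
Discount C1: $2,318.00 / (1 + 0.1475) = $2,020.04
Discount C2: $7,156.00 / (1 + 0.1475)^2 = $5,434.57
NPV = -$6,650.00 + $2,020.04 + $5,434.57 = $804.61

$804.61


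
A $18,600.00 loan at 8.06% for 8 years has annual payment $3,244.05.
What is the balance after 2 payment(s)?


Formula: Balance = PV*(1+r)^k - PMT*((1+r)^k - 1)/r
Growth: (1 + 0.0806)^2 = 1.167696
Accumulated factor: ((1+r)^k - 1)/r = 2.0806
Balance = $18,600.00 * 1.167696 - $3,244.05 * 2.0806
Balance = $14,969.58

$14,969.58


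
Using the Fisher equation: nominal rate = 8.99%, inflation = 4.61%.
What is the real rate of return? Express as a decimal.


Formula: (1 + r_real) = (1 + r_nom) / (1 + inflation)
Substituting: (1 + r_real) = 1.0899 / 1.0461
(1 + r_real) = 1.04187
r_real = 1.04187 - 1 = 0.04187

0.04187


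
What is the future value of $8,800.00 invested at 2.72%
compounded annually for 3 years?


Formula: FV = P * (1 + r)^n
Substituting: FV = $8,800.00 * (1 + 0.0272)^3
Growth factor: (1.0272)^3 = 1.08384
FV = $8,800.00 * 1.08384 = $9,537.79

$9,537.79


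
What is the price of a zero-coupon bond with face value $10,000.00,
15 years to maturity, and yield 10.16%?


Formula: Price = FV / (1 + r)^n
Substituting: Price = $10,000.00 / (1 + 0.1016)^15
Discount factor: (1.1016)^15 = 4.269322
Price = $10,000.00 / 4.269322 = $2,342.29

$2,342.29


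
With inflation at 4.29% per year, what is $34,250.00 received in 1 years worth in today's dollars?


Formula: Real value = nominal / (1 + inflation)^years
Price level: (1 + 0.0429)^1 = 1.0429
Real value = $34,250.00 / 1.0429 = $32,841.12

$32,841.12


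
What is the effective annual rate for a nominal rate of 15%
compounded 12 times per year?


Formula: EAR = (1 + r/m)^m - 1
Period rate: r/m = 0.15 / 12 = 0.0125
Compounding: (1 + 0.0125)^12 = 1.160755
EAR = 1.160755 - 1 = 0.160755

0.160755


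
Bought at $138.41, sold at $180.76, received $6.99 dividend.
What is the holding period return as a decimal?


Formula: HPR = (P1 - P0 + D) / P0
Gain: $180.76 - $138.41 + $6.99 = $49.34
HPR = $49.34 / $138.41 = 0.3565

0.3565


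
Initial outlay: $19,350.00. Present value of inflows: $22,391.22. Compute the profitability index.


Formula: PI = PV(cash flows) / initial investment
Substituting: PI = $22,391.22 / $19,350.00
PI = 1.1572

1.1572


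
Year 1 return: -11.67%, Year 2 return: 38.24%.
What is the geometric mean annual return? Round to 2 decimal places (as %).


Formula: Geometric mean = ((1+r1)*(1+r2))^(1/2) - 1
Product: (1 + -0.1167) * (1 + 0.3824) = 0.8833 * 1.3824 = 1.221074
Square root: 1.221074^0.5 = 1.105022
Geometric mean = 1.105022 - 1 = 0.105022
As percentage: 10.50%

10.50%


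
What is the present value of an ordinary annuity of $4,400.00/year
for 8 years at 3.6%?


Formula: PV = PMT * (1 - (1+r)^(-n)) / r
Discount factor: (1 + 0.036)^(-8) = 0.753567
Bracket: 1 - 0.753567 = 0.246433
PV = $4,400.00 * 0.246433 / 0.036 = $30,119.57

$30,119.57


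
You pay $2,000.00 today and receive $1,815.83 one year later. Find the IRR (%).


Formula: IRR = C1/C0 - 1
Substituting: IRR = $1,815.83 / $2,000.00 - 1
Ratio: 0.907915 - 1 = -0.092085
IRR = -9.2085%

-9.2085%


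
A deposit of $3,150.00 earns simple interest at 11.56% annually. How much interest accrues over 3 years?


Formula: I = P * r * t
Substituting: I = $3,150.00 * 0.1156 * 3
Step: I = $3,150.00 * 0.3468
I = $1,092.42

$1,092.42


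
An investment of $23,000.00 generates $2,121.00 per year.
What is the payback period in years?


Formula: Payback = investment / annual cash flow
Substituting: Payback = $23,000.00 / $2,121.00
Payback = 10.8439 years

10.8439 years


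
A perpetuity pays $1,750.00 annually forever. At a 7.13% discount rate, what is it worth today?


Formula: PV = C / r
Substituting: PV = $1,750.00 / 0.0713
PV = $24,544.18

$24,544.18


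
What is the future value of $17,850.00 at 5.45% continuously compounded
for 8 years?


Formula: FV = P * e^(r*t)
Exponent: r*t = 0.0545 * 8 = 0.436
e^(0.436) = 1.546509
FV = $17,850.00 * 1.546509 = $27,605.18

$27,605.18


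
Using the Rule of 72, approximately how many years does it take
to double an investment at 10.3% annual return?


Formula: Years ≈ 72 / r
Substituting: Years ≈ 72 / 10.3
Years ≈ 7.0

7.0 years


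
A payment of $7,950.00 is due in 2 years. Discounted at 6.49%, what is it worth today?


Formula: PV = FV / (1 + r)^n
Substituting: PV = $7,950.00 / (1 + 0.0649)^2
Discount factor: (1.0649)^2 = 1.134012
PV = $7,950.00 / 1.134012 = $7,010.51

$7,010.51


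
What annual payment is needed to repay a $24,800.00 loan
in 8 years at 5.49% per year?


Formula: PMT = PV * r / (1 - (1+r)^(-n))
Denominator: 1 - (1 + 0.0549)^(-8) = 0.347907
Numerator: $24,800.00 * 0.0549 = 1361.52
PMT = 1361.52 / 0.347907 = $3,913.46

$3,913.46


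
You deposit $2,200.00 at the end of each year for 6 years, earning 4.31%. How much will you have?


Formula: FV = PMT * ((1+r)^n - 1) / r
Growth factor: (1 + 0.0431)^6 = 1.288118
Numerator: 1.288118 - 1 = 0.288118
FV = $2,200.00 * 0.288118 / 0.0431 = $14,706.72

$14,706.72


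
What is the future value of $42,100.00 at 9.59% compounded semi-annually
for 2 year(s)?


Formula: FV = P * (1 + r/m)^(m*t)
Period rate: r/m = 0.0959 / 2 = 0.04795
Total periods: m*t = 2 * 2 = 4
Growth factor: (1 + 0.04795)^4 = 1.206041
FV = $42,100.00 * 1.206041 = $50,774.35

$50,774.35


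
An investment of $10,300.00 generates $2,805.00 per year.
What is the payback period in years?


Formula: Payback = investment / annual cash flow
Substituting: Payback = $10,300.00 / $2,805.00
Payback = 3.672 years

3.672 years


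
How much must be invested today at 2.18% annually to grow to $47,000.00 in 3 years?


Formula: PV = FV / (1 + r)^n
Substituting: PV = $47,000.00 / (1 + 0.0218)^3
Discount factor: (1.0218)^3 = 1.066836
PV = $47,000.00 / 1.066836 = $44,055.50

$44,055.50


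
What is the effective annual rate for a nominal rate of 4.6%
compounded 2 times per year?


Formula: EAR = (1 + r/m)^m - 1
Period rate: r/m = 0.046 / 2 = 0.023
Compounding: (1 + 0.023)^2 = 1.046529
EAR = 1.046529 - 1 = 0.046529

0.046529


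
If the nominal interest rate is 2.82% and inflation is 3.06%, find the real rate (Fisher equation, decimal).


Formula: (1 + r_real) = (1 + r_nom) / (1 + inflation)
Substituting: (1 + r_real) = 1.0282 / 1.0306
(1 + r_real) = 0.997671
r_real = 0.997671 - 1 = -0.002329

-0.002329


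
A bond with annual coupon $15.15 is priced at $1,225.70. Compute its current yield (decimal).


Formula: Current yield = annual coupon / price
Substituting: CY = $15.15 / $1,225.70
CY = 0.01236

0.01236


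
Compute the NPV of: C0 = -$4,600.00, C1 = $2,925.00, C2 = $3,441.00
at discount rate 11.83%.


Formula: NPV = C0 + C1/(1+r) + C2/(1+r)^2
Discount C1: $2,925.00 / (1 + 0.1183) = $2,615.58
Discount C2: $3,441.00 / (1 + 0.1183)^2 = $2,751.49
NPV = -$4,600.00 + $2,615.58 + $2,751.49 = $767.07

$767.07


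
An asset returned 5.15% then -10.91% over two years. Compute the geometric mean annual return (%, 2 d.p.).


Formula: Geometric mean = ((1+r1)*(1+r2))^(1/2) - 1
Product: (1 + 0.0515) * (1 + -0.1091) = 1.0515 * 0.8909 = 0.936781
Square root: 0.936781^0.5 = 0.967875
Geometric mean = 0.967875 - 1 = -0.032125
As percentage: -3.21%

-3.21%


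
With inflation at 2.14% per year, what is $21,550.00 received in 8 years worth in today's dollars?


Formula: Real value = nominal / (1 + inflation)^years
Price level: (1 + 0.0214)^8 = 1.184587
Real value = $21,550.00 / 1.184587 = $18,192.00

$18,192.00


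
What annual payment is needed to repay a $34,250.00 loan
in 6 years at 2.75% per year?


Formula: PMT = PV * r / (1 - (1+r)^(-n))
Denominator: 1 - (1 + 0.0275)^(-6) = 0.150215
Numerator: $34,250.00 * 0.0275 = 941.875
PMT = 941.875 / 0.150215 = $6,270.18

$6,270.18


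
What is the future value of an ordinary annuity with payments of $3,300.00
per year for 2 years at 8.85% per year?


Formula: FV = PMT * ((1+r)^n - 1) / r
Growth factor: (1 + 0.0885)^2 = 1.184832
Numerator: 1.184832 - 1 = 0.184832
FV = $3,300.00 * 0.184832 / 0.0885 = $6,892.05

$6,892.05


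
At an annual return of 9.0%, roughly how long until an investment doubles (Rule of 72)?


Formula: Years ≈ 72 / r
Substituting: Years ≈ 72 / 9.0
Years ≈ 8.0

8.0 years


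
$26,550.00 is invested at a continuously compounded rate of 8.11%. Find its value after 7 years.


Formula: FV = P * e^(r*t)
Exponent: r*t = 0.0811 * 7 = 0.5677
e^(0.5677) = 1.764205
FV = $26,550.00 * 1.764205 = $46,839.64

$46,839.64


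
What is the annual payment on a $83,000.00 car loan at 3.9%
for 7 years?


Formula: PMT = PV * r / (1 - (1+r)^(-n))
Denominator: 1 - (1 + 0.039)^(-7) = 0.234948
Numerator: $83,000.00 * 0.039 = 3237.0
PMT = 3237.0 / 0.234948 = $13,777.54

$13,777.54


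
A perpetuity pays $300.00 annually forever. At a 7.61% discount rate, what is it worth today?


Formula: PV = C / r
Substituting: PV = $300.00 / 0.0761
PV = $3,942.18

$3,942.18


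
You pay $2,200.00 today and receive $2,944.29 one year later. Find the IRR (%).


Formula: IRR = C1/C0 - 1
Substituting: IRR = $2,944.29 / $2,200.00 - 1
Ratio: 1.338314 - 1 = 0.338314
IRR = 33.8314%

33.8314%


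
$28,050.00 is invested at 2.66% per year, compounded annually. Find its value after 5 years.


Formula: FV = P * (1 + r)^n
Substituting: FV = $28,050.00 * (1 + 0.0266)^5
Growth factor: (1.0266)^5 = 1.140266
FV = $28,050.00 * 1.140266 = $31,984.47

$31,984.47


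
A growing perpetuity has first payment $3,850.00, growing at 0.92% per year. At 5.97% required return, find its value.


Formula: PV = C / (r - g)
Spread: r - g = 0.0597 - 0.0092 = 0.0505
Substituting: PV = $3,850.00 / 0.0505
PV = $76,237.62

$76,237.62


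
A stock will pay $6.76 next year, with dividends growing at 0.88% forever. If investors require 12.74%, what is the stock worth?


Formula: P = D1 / (r - g)
Spread: r - g = 0.1274 - 0.0088 = 0.1186
Substituting: P = $6.76 / 0.1186
P = $57.00

$57.00


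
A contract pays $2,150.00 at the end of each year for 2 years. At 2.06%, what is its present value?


Formula: PV = PMT * (1 - (1+r)^(-n)) / r
Discount factor: (1 + 0.0206)^(-2) = 0.960039
Bracket: 1 - 0.960039 = 0.039961
PV = $2,150.00 * 0.039961 / 0.0206 = $4,170.69

$4,170.69


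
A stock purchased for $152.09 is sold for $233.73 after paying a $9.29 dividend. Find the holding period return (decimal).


Formula: HPR = (P1 - P0 + D) / P0
Gain: $233.73 - $152.09 + $9.29 = $90.93
HPR = $90.93 / $152.09 = 0.5979

0.5979


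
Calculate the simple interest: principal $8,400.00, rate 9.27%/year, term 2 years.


Formula: I = P * r * t
Substituting: I = $8,400.00 * 0.0927 * 2
Step: I = $8,400.00 * 0.1854
I = $1,557.36

$1,557.36


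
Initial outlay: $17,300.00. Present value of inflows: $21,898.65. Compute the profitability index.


Formula: PI = PV(cash flows) / initial investment
Substituting: PI = $21,898.65 / $17,300.00
PI = 1.2658

1.2658


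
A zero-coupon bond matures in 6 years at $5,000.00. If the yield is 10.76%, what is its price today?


Formula: Price = FV / (1 + r)^n
Substituting: Price = $5,000.00 / (1 + 0.1076)^6
Discount factor: (1.1076)^6 = 1.84628
Price = $5,000.00 / 1.84628 = $2,708.15

$2,708.15


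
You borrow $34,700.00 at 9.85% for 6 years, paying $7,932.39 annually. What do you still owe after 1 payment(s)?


Formula: Balance = PV*(1+r)^k - PMT*((1+r)^k - 1)/r
Growth: (1 + 0.0985)^1 = 1.0985
Accumulated factor: ((1+r)^k - 1)/r = 1.0
Balance = $34,700.00 * 1.0985 - $7,932.39 * 1.0
Balance = $30,185.56

$30,185.56


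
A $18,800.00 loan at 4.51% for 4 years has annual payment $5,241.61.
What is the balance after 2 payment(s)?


Formula: Balance = PV*(1+r)^k - PMT*((1+r)^k - 1)/r
Growth: (1 + 0.0451)^2 = 1.092234
Accumulated factor: ((1+r)^k - 1)/r = 2.0451
Balance = $18,800.00 * 1.092234 - $5,241.61 * 2.0451
Balance = $9,814.38

$9,814.38


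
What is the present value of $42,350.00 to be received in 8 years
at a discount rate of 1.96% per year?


Formula: PV = FV / (1 + r)^n
Substituting: PV = $42,350.00 / (1 + 0.0196)^8
Discount factor: (1.0196)^8 = 1.167989
PV = $42,350.00 / 1.167989 = $36,258.91

$36,258.91


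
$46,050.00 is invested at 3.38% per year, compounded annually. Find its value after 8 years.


Formula: FV = P * (1 + r)^n
Substituting: FV = $46,050.00 * (1 + 0.0338)^8
Growth factor: (1.0338)^8 = 1.304645
FV = $46,050.00 * 1.304645 = $60,078.88

$60,078.88


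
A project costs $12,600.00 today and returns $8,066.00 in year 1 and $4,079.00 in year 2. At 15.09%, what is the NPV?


Formula: NPV = C0 + C1/(1+r) + C2/(1+r)^2
Discount C1: $8,066.00 / (1 + 0.1509) = $7,008.43
Discount C2: $4,079.00 / (1 + 0.1509)^2 = $3,079.49
NPV = -$12,600.00 + $7,008.43 + $3,079.49 = -$2,512.08

-$2,512.08


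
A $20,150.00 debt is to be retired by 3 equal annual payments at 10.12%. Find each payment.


Formula: PMT = PV * r / (1 - (1+r)^(-n))
Denominator: 1 - (1 + 0.1012)^(-3) = 0.251139
Numerator: $20,150.00 * 0.1012 = 2039.18
PMT = 2039.18 / 0.251139 = $8,119.74

$8,119.74


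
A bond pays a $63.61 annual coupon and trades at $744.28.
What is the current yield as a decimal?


Formula: Current yield = annual coupon / price
Substituting: CY = $63.61 / $744.28
CY = 0.085465

0.085465


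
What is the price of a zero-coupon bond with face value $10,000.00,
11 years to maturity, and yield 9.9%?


Formula: Price = FV / (1 + r)^n
Substituting: Price = $10,000.00 / (1 + 0.099)^11
Discount factor: (1.099)^11 = 2.824715
Price = $10,000.00 / 2.824715 = $3,540.18

$3,540.18


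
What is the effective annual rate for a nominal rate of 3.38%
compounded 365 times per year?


Formula: EAR = (1 + r/m)^m - 1
Period rate: r/m = 0.0338 / 365 = 9.3e-05
Compounding: (1 + 9.3e-05)^365 = 1.034376
EAR = 1.034376 - 1 = 0.034376

0.034376


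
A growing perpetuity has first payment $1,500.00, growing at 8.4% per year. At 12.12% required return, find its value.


Formula: PV = C / (r - g)
Spread: r - g = 0.1212 - 0.084 = 0.0372
Substituting: PV = $1,500.00 / 0.0372
PV = $40,322.58

$40,322.58


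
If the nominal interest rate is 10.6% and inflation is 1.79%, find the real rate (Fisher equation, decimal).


Formula: (1 + r_real) = (1 + r_nom) / (1 + inflation)
Substituting: (1 + r_real) = 1.106 / 1.0179
(1 + r_real) = 1.086551
r_real = 1.086551 - 1 = 0.086551

0.086551


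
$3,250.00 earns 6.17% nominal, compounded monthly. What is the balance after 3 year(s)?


Formula: FV = P * (1 + r/m)^(m*t)
Period rate: r/m = 0.0617 / 12 = 0.005142
Total periods: m*t = 12 * 3 = 36
Growth factor: (1 + 0.005142)^36 = 1.202768
FV = $3,250.00 * 1.202768 = $3,909.00

$3,909.00


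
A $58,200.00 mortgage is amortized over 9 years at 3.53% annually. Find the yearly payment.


Formula: PMT = PV * r / (1 - (1+r)^(-n))
Denominator: 1 - (1 + 0.0353)^(-9) = 0.26818
Numerator: $58,200.00 * 0.0353 = 2054.46
PMT = 2054.46 / 0.26818 = $7,660.74

$7,660.74


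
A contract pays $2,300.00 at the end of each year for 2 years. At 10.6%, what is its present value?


Formula: PV = PMT * (1 - (1+r)^(-n)) / r
Discount factor: (1 + 0.106)^(-2) = 0.817504
Bracket: 1 - 0.817504 = 0.182496
PV = $2,300.00 * 0.182496 / 0.106 = $3,959.82

$3,959.82


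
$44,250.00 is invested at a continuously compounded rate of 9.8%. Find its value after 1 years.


Formula: FV = P * e^(r*t)
Exponent: r*t = 0.098 * 1 = 0.098
e^(0.098) = 1.102963
FV = $44,250.00 * 1.102963 = $48,806.10

$48,806.10


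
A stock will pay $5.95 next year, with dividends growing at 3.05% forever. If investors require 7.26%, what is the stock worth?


Formula: P = D1 / (r - g)
Spread: r - g = 0.0726 - 0.0305 = 0.0421
Substituting: P = $5.95 / 0.0421
P = $141.33

$141.33


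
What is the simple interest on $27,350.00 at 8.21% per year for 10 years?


Formula: I = P * r * t
Substituting: I = $27,350.00 * 0.0821 * 10
Step: I = $27,350.00 * 0.821
I = $22,454.35

$22,454.35


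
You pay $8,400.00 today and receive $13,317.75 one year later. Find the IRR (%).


Formula: IRR = C1/C0 - 1
Substituting: IRR = $13,317.75 / $8,400.00 - 1
Ratio: 1.585446 - 1 = 0.585446
IRR = 58.5446%

58.5446%


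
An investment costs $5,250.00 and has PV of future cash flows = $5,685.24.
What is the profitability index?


Formula: PI = PV(cash flows) / initial investment
Substituting: PI = $5,685.24 / $5,250.00
PI = 1.0829

1.0829


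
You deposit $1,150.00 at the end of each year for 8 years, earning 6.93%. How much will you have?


Formula: FV = PMT * ((1+r)^n - 1) / r
Growth factor: (1 + 0.0693)^8 = 1.709214
Numerator: 1.709214 - 1 = 0.709214
FV = $1,150.00 * 0.709214 / 0.0693 = $11,769.07

$11,769.07


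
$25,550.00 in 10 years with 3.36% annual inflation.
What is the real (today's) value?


Formula: Real value = nominal / (1 + inflation)^years
Price level: (1 + 0.0336)^10 = 1.391634
Real value = $25,550.00 / 1.391634 = $18,359.71

$18,359.71


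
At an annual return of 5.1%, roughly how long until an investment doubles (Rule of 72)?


Formula: Years ≈ 72 / r
Substituting: Years ≈ 72 / 5.1
Years ≈ 14.1

14.1 years


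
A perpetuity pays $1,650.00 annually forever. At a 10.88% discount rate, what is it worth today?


Formula: PV = C / r
Substituting: PV = $1,650.00 / 0.1088
PV = $15,165.44

$15,165.44


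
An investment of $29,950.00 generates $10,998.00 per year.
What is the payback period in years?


Formula: Payback = investment / annual cash flow
Substituting: Payback = $29,950.00 / $10,998.00
Payback = 2.7232 years

2.7232 years


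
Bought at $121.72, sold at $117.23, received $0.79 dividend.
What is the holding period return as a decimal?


Formula: HPR = (P1 - P0 + D) / P0
Gain: $117.23 - $121.72 + $0.79 = -$3.70
HPR = -$3.70 / $121.72 = -0.0304

-0.0304


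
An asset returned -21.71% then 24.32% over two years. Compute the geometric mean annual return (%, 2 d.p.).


Formula: Geometric mean = ((1+r1)*(1+r2))^(1/2) - 1
Product: (1 + -0.2171) * (1 + 0.2432) = 0.7829 * 1.2432 = 0.973301
Square root: 0.973301^0.5 = 0.98656
Geometric mean = 0.98656 - 1 = -0.01344
As percentage: -1.34%

-1.34%


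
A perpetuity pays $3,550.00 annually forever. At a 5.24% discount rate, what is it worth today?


Formula: PV = C / r
Substituting: PV = $3,550.00 / 0.0524
PV = $67,748.09

$67,748.09


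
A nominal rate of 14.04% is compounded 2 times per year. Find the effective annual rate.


Formula: EAR = (1 + r/m)^m - 1
Period rate: r/m = 0.1404 / 2 = 0.0702
Compounding: (1 + 0.0702)^2 = 1.145328
EAR = 1.145328 - 1 = 0.145328

0.145328


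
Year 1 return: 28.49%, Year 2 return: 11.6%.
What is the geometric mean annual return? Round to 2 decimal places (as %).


Formula: Geometric mean = ((1+r1)*(1+r2))^(1/2) - 1
Product: (1 + 0.2849) * (1 + 0.116) = 1.2849 * 1.116 = 1.433948
Square root: 1.433948^0.5 = 1.197476
Geometric mean = 1.197476 - 1 = 0.197476
As percentage: 19.75%

19.75%


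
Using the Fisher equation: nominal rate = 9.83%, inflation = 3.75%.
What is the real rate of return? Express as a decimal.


Formula: (1 + r_real) = (1 + r_nom) / (1 + inflation)
Substituting: (1 + r_real) = 1.0983 / 1.0375
(1 + r_real) = 1.058602
r_real = 1.058602 - 1 = 0.058602

0.058602


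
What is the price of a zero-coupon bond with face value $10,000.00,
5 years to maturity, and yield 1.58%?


Formula: Price = FV / (1 + r)^n
Substituting: Price = $10,000.00 / (1 + 0.0158)^5
Discount factor: (1.0158)^5 = 1.081536
Price = $10,000.00 / 1.081536 = $9,246.11

$9,246.11


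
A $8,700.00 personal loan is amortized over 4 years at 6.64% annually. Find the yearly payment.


Formula: PMT = PV * r / (1 - (1+r)^(-n))
Denominator: 1 - (1 + 0.0664)^(-4) = 0.226751
Numerator: $8,700.00 * 0.0664 = 577.68
PMT = 577.68 / 0.226751 = $2,547.64

$2,547.64


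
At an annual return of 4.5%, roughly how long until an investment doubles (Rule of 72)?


Formula: Years ≈ 72 / r
Substituting: Years ≈ 72 / 4.5
Years ≈ 16.0

16.0 years


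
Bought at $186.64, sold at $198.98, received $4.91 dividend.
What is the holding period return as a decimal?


Formula: HPR = (P1 - P0 + D) / P0
Gain: $198.98 - $186.64 + $4.91 = $17.25
HPR = $17.25 / $186.64 = 0.0924

0.0924


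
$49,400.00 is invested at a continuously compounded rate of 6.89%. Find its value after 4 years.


Formula: FV = P * e^(r*t)
Exponent: r*t = 0.0689 * 4 = 0.2756
e^(0.2756) = 1.317321
FV = $49,400.00 * 1.317321 = $65,075.65

$65,075.65


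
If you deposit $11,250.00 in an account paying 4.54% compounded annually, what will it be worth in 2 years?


Formula: FV = P * (1 + r)^n
Substituting: FV = $11,250.00 * (1 + 0.0454)^2
Growth factor: (1.0454)^2 = 1.092861
FV = $11,250.00 * 1.092861 = $12,294.69

$12,294.69


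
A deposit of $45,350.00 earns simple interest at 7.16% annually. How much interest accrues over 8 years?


Formula: I = P * r * t
Substituting: I = $45,350.00 * 0.0716 * 8
Step: I = $45,350.00 * 0.5728
I = $25,976.48

$25,976.48


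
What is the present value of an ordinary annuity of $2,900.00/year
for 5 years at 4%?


Formula: PV = PMT * (1 - (1+r)^(-n)) / r
Discount factor: (1 + 0.04)^(-5) = 0.821927
Bracket: 1 - 0.821927 = 0.178073
PV = $2,900.00 * 0.178073 / 0.04 = $12,910.28

$12,910.28


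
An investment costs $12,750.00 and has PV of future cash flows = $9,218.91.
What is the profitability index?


Formula: PI = PV(cash flows) / initial investment
Substituting: PI = $9,218.91 / $12,750.00
PI = 0.7231

0.7231


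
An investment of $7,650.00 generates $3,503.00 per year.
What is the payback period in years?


Formula: Payback = investment / annual cash flow
Substituting: Payback = $7,650.00 / $3,503.00
Payback = 2.1838 years

2.1838 years


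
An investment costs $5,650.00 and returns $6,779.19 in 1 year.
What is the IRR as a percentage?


Formula: IRR = C1/C0 - 1
Substituting: IRR = $6,779.19 / $5,650.00 - 1
Ratio: 1.199857 - 1 = 0.199857
IRR = 19.9857%

19.9857%


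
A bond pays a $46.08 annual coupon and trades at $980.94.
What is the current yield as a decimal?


Formula: Current yield = annual coupon / price
Substituting: CY = $46.08 / $980.94
CY = 0.046975

0.046975


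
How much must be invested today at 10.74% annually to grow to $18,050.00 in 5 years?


Formula: PV = FV / (1 + r)^n
Substituting: PV = $18,050.00 / (1 + 0.1074)^5
Discount factor: (1.1074)^5 = 1.665415
PV = $18,050.00 / 1.665415 = $10,838.14

$10,838.14


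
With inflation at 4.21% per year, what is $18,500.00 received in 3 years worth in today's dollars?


Formula: Real value = nominal / (1 + inflation)^years
Price level: (1 + 0.0421)^3 = 1.131692
Real value = $18,500.00 / 1.131692 = $16,347.21

$16,347.21


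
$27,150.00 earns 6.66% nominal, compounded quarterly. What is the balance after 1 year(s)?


Formula: FV = P * (1 + r/m)^(m*t)
Period rate: r/m = 0.0666 / 4 = 0.01665
Total periods: m*t = 4 * 1 = 4
Growth factor: (1 + 0.01665)^4 = 1.068282
FV = $27,150.00 * 1.068282 = $29,003.85

$29,003.85


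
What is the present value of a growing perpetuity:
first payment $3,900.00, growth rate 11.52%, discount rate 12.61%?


Formula: PV = C / (r - g)
Spread: r - g = 0.1261 - 0.1152 = 0.0109
Substituting: PV = $3,900.00 / 0.0109
PV = $357,798.17

$357,798.17


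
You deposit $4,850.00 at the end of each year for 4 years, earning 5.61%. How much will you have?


Formula: FV = PMT * ((1+r)^n - 1) / r
Growth factor: (1 + 0.0561)^4 = 1.243999
Numerator: 1.243999 - 1 = 0.243999
FV = $4,850.00 * 0.243999 / 0.0561 = $21,094.42

$21,094.42


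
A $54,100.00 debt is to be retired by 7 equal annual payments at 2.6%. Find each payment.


Formula: PMT = PV * r / (1 - (1+r)^(-n))
Denominator: 1 - (1 + 0.026)^(-7) = 0.164458
Numerator: $54,100.00 * 0.026 = 1406.6
PMT = 1406.6 / 0.164458 = $8,552.96

$8,552.96


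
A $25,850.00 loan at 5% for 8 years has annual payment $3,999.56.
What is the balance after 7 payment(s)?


Formula: Balance = PV*(1+r)^k - PMT*((1+r)^k - 1)/r
Growth: (1 + 0.05)^7 = 1.4071
Accumulated factor: ((1+r)^k - 1)/r = 8.142008
Balance = $25,850.00 * 1.4071 - $3,999.56 * 8.142008
Balance = $3,809.09

$3,809.09


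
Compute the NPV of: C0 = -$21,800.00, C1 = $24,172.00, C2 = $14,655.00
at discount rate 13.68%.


Formula: NPV = C0 + C1/(1+r) + C2/(1+r)^2
Discount C1: $24,172.00 / (1 + 0.1368) = $21,263.19
Discount C2: $14,655.00 / (1 + 0.1368)^2 = $11,340.12
NPV = -$21,800.00 + $21,263.19 + $11,340.12 = $10,803.32

$10,803.32


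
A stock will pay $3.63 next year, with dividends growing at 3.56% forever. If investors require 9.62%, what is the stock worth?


Formula: P = D1 / (r - g)
Spread: r - g = 0.0962 - 0.0356 = 0.0606
Substituting: P = $3.63 / 0.0606
P = $59.90

$59.90


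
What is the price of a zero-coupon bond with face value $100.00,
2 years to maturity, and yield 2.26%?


Formula: Price = FV / (1 + r)^n
Substituting: Price = $100.00 / (1 + 0.0226)^2
Discount factor: (1.0226)^2 = 1.045711
Price = $100.00 / 1.045711 = $95.63

$95.63


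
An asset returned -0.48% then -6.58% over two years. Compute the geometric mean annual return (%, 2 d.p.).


Formula: Geometric mean = ((1+r1)*(1+r2))^(1/2) - 1
Product: (1 + -0.0048) * (1 + -0.0658) = 0.9952 * 0.9342 = 0.929716
Square root: 0.929716^0.5 = 0.964218
Geometric mean = 0.964218 - 1 = -0.035782
As percentage: -3.58%

-3.58%


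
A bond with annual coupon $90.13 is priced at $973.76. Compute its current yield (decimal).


Formula: Current yield = annual coupon / price
Substituting: CY = $90.13 / $973.76
CY = 0.092559

0.092559


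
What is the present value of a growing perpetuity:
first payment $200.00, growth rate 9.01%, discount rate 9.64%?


Formula: PV = C / (r - g)
Spread: r - g = 0.0964 - 0.0901 = 0.0063
Substituting: PV = $200.00 / 0.0063
PV = $31,746.03

$31,746.03


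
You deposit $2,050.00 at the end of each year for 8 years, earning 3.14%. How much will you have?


Formula: FV = PMT * ((1+r)^n - 1) / r
Growth factor: (1 + 0.0314)^8 = 1.28061
Numerator: 1.28061 - 1 = 0.28061
FV = $2,050.00 * 0.28061 / 0.0314 = $18,320.10

$18,320.10


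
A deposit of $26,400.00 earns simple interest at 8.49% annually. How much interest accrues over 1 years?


Formula: I = P * r * t
Substituting: I = $26,400.00 * 0.0849 * 1
Step: I = $26,400.00 * 0.0849
I = $2,241.36

$2,241.36


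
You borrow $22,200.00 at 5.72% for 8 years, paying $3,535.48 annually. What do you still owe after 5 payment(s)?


Formula: Balance = PV*(1+r)^k - PMT*((1+r)^k - 1)/r
Growth: (1 + 0.0572)^5 = 1.320644
Accumulated factor: ((1+r)^k - 1)/r = 5.605665
Balance = $22,200.00 * 1.320644 - $3,535.48 * 5.605665
Balance = $9,499.58

$9,499.58


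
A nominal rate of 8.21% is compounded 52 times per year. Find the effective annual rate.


Formula: EAR = (1 + r/m)^m - 1
Period rate: r/m = 0.0821 / 52 = 0.001579
Compounding: (1 + 0.001579)^52 = 1.085494
EAR = 1.085494 - 1 = 0.085494

0.085494


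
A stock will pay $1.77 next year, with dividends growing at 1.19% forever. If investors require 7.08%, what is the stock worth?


Formula: P = D1 / (r - g)
Spread: r - g = 0.0708 - 0.0119 = 0.0589
Substituting: P = $1.77 / 0.0589
P = $30.05

$30.05


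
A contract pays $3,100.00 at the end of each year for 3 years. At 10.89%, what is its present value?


Formula: PV = PMT * (1 - (1+r)^(-n)) / r
Discount factor: (1 + 0.1089)^(-3) = 0.73337
Bracket: 1 - 0.73337 = 0.26663
PV = $3,100.00 * 0.26663 / 0.1089 = $7,590.03

$7,590.03


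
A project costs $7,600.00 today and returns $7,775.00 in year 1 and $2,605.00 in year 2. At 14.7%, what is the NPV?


Formula: NPV = C0 + C1/(1+r) + C2/(1+r)^2
Discount C1: $7,775.00 / (1 + 0.147) = $6,778.55
Discount C2: $2,605.00 / (1 + 0.147)^2 = $1,980.07
NPV = -$7,600.00 + $6,778.55 + $1,980.07 = $1,158.62

$1,158.62


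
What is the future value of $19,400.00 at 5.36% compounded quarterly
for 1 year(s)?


Formula: FV = P * (1 + r/m)^(m*t)
Period rate: r/m = 0.0536 / 4 = 0.0134
Total periods: m*t = 4 * 1 = 4
Growth factor: (1 + 0.0134)^4 = 1.054687
FV = $19,400.00 * 1.054687 = $20,460.93

$20,460.93


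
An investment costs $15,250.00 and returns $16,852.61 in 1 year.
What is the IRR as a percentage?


Formula: IRR = C1/C0 - 1
Substituting: IRR = $16,852.61 / $15,250.00 - 1
Ratio: 1.105089 - 1 = 0.105089
IRR = 10.5089%

10.5089%


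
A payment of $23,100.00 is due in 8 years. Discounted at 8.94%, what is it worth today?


Formula: PV = FV / (1 + r)^n
Substituting: PV = $23,100.00 / (1 + 0.0894)^8
Discount factor: (1.0894)^8 = 1.983805
PV = $23,100.00 / 1.983805 = $11,644.29

$11,644.29


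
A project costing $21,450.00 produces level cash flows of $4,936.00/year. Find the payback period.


Formula: Payback = investment / annual cash flow
Substituting: Payback = $21,450.00 / $4,936.00
Payback = 4.3456 years

4.3456 years


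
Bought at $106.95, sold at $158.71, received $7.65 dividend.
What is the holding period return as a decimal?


Formula: HPR = (P1 - P0 + D) / P0
Gain: $158.71 - $106.95 + $7.65 = $59.41
HPR = $59.41 / $106.95 = 0.5555

0.5555


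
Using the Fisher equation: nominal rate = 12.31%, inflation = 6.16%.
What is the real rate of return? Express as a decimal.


Formula: (1 + r_real) = (1 + r_nom) / (1 + inflation)
Substituting: (1 + r_real) = 1.1231 / 1.0616
(1 + r_real) = 1.057931
r_real = 1.057931 - 1 = 0.057931

0.057931


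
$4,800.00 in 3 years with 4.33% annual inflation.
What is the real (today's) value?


Formula: Real value = nominal / (1 + inflation)^years
Price level: (1 + 0.0433)^3 = 1.135606
Real value = $4,800.00 / 1.135606 = $4,226.82

$4,226.82


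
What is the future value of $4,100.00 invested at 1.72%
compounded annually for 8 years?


Formula: FV = P * (1 + r)^n
Substituting: FV = $4,100.00 * (1 + 0.0172)^8
Growth factor: (1.0172)^8 = 1.146175
FV = $4,100.00 * 1.146175 = $4,699.32

$4,699.32


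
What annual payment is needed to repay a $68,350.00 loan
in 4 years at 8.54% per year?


Formula: PMT = PV * r / (1 - (1+r)^(-n))
Denominator: 1 - (1 + 0.0854)^(-4) = 0.279489
Numerator: $68,350.00 * 0.0854 = 5837.09
PMT = 5837.09 / 0.279489 = $20,884.88

$20,884.88


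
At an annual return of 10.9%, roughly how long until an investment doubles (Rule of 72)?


Formula: Years ≈ 72 / r
Substituting: Years ≈ 72 / 10.9
Years ≈ 6.6

6.6 years


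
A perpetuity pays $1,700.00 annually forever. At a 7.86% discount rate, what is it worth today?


Formula: PV = C / r
Substituting: PV = $1,700.00 / 0.0786
PV = $21,628.50

$21,628.50


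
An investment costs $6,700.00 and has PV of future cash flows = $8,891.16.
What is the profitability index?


Formula: PI = PV(cash flows) / initial investment
Substituting: PI = $8,891.16 / $6,700.00
PI = 1.327

1.327


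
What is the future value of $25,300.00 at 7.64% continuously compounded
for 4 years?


Formula: FV = P * e^(r*t)
Exponent: r*t = 0.0764 * 4 = 0.3056
e^(0.3056) = 1.357439
FV = $25,300.00 * 1.357439 = $34,343.21

$34,343.21


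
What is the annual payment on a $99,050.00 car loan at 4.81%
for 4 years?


Formula: PMT = PV * r / (1 - (1+r)^(-n))
Denominator: 1 - (1 + 0.0481)^(-4) = 0.171316
Numerator: $99,050.00 * 0.0481 = 4764.305
PMT = 4764.305 / 0.171316 = $27,810.09

$27,810.09


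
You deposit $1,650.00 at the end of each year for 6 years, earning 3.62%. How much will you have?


Formula: FV = PMT * ((1+r)^n - 1) / r
Growth factor: (1 + 0.0362)^6 = 1.237831
Numerator: 1.237831 - 1 = 0.237831
FV = $1,650.00 * 0.237831 / 0.0362 = $10,840.39

$10,840.39


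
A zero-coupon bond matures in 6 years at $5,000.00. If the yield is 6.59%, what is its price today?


Formula: Price = FV / (1 + r)^n
Substituting: Price = $5,000.00 / (1 + 0.0659)^6
Discount factor: (1.0659)^6 = 1.466556
Price = $5,000.00 / 1.466556 = $3,409.35

$3,409.35
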